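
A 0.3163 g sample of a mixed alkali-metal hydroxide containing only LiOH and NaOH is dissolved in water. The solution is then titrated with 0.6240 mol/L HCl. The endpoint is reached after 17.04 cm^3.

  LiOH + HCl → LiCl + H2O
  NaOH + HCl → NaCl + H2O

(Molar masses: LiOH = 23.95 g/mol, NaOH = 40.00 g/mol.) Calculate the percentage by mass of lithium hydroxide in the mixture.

n(HCl) = 0.01704 × 0.6240 = 0.01063 mol
Let x = n(LiOH), y = n(NaOH).
Titrant: 1x + 1y = 0.01063;  mass: 23.95x + 40.00y = 0.3163
Solving, x = 6.792 × 10^-3 mol, y = 3.841 × 10^-3 mol
mass of LiOH = 6.792 × 10^-3 × 23.95 = 0.1627 g
% LiOH = 0.1627 / 0.3163 × 100 = 51.43 %

51.43 %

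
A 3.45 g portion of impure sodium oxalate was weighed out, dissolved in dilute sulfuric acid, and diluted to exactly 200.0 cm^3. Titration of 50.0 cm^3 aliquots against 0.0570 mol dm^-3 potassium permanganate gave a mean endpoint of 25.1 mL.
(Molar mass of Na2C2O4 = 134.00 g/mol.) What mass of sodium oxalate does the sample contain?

2 MnO4^- + 5 C2O4^2- + 16 H^+ → 2 Mn^2+ + 10 CO2 + 8 H2O
n(KMnO4) per titration = 0.0251 × 0.0570 = 1.43 × 10^-3 mol
From the 5:2 ratio, n(Na2C2O4) in each aliquot = 5/2 × 1.43 × 10^-3 = 3.58 × 10^-3 mol
n(Na2C2O4) in the whole flask = 3.58 × 10^-3 × 200.0/50.0 = 0.0143 mol
mass of Na2C2O4 = 0.0143 × 134.00 = 1.92 g

1.92 g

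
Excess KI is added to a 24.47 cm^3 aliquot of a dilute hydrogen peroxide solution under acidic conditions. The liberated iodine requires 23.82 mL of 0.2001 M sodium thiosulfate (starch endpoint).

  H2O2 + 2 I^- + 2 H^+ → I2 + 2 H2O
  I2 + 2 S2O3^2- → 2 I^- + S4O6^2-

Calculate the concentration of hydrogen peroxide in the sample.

n(S2O3^2-) = 0.02382 × 0.2001 = 4.766 × 10^-3 mol
n(I2) = n(S2O3^2-)/2 = 2.383 × 10^-3 mol
n(H2O2) in the aliquot = 2.383 × 10^-3 mol (1:1 ratio)
[H2O2] = 2.383 × 10^-3 / 0.02447 = 0.09739 mol/L

0.09739 M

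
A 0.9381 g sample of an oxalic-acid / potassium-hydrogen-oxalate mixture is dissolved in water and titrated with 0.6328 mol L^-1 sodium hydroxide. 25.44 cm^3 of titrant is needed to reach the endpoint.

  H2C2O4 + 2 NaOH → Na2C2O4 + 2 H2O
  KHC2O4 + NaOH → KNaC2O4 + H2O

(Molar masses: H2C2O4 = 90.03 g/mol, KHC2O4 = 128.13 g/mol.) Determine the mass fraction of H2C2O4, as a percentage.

64.93 %

n(NaOH) = 0.02544 × 0.6328 = 0.01610 mol
Let x = n(H2C2O4), y = n(KHC2O4).
Titrant: 2x + 1y = 0.01610;  mass: 90.03x + 128.13y = 0.9381
Solving, x = 6.765 × 10^-3 mol, y = 2.568 × 10^-3 mol
mass of H2C2O4 = 6.765 × 10^-3 × 90.03 = 0.6091 g
% H2C2O4 = 0.6091 / 0.9381 × 100 = 64.93 %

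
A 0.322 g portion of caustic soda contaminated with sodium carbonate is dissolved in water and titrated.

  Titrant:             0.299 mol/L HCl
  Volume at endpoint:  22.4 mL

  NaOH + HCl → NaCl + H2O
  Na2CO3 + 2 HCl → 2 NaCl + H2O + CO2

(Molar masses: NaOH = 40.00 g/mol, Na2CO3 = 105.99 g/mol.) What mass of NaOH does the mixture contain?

0.101 g

n(HCl) = 0.0224 × 0.299 = 6.70 × 10^-3 mol
Let x = n(NaOH), y = n(Na2CO3).
Titrant: 1x + 2y = 6.70 × 10^-3;  mass: 40.00x + 105.99y = 0.322
Solving, x = 2.53 × 10^-3 mol, y = 2.08 × 10^-3 mol
mass of NaOH = 2.53 × 10^-3 × 40.00 = 0.101 g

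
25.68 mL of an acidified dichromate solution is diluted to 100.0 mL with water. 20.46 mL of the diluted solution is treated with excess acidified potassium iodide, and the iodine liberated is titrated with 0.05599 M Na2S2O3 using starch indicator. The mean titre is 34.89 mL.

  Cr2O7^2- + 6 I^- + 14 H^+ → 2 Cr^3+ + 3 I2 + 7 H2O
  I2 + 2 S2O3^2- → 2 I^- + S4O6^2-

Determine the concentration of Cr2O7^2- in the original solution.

0.06197 M

n(S2O3^2-) = 0.03489 × 0.05599 = 1.953 × 10^-3 mol
n(I2) = n(S2O3^2-)/2 = 9.767 × 10^-4 mol
From the 1:3 ratio, n(Cr2O7^2-) in the aliquot = 1/3 × 9.767 × 10^-4 = 3.256 × 10^-4 mol
[Cr2O7^2-]_dilute = 3.256 × 10^-4 / 0.02046 = 0.01591 mol/L
[Cr2O7^2-]_original = 0.01591 × 100.0/25.68 = 0.06197 mol/L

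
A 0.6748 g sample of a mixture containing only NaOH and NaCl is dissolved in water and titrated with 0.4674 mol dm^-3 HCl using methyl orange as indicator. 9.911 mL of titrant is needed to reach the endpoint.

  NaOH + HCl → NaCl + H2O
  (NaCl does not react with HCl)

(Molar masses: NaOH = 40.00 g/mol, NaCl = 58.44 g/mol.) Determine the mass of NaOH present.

n(HCl) = 0.009911 × 0.4674 = 4.632 × 10^-3 mol
Let x = n(NaOH), y = n(NaCl).
Titrant: 1x = 4.632 × 10^-3;  mass: 40.00x + 58.44y = 0.6748
Solving, x = 4.632 × 10^-3 mol, y = 8.376 × 10^-3 mol
mass of NaOH = 4.632 × 10^-3 × 40.00 = 0.1853 g

0.1853 g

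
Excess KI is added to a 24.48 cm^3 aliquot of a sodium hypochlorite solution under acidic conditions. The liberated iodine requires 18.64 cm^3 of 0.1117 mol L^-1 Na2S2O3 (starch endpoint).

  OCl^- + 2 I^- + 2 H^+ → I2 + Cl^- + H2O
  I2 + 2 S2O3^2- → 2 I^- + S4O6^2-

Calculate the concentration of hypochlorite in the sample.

n(S2O3^2-) = 0.01864 × 0.1117 = 2.082 × 10^-3 mol
n(I2) = n(S2O3^2-)/2 = 1.041 × 10^-3 mol
n(OCl^-) in the aliquot = 1.041 × 10^-3 mol (1:1 ratio)
[OCl^-] = 1.041 × 10^-3 / 0.02448 = 0.04253 mol/L

0.04253 mol/L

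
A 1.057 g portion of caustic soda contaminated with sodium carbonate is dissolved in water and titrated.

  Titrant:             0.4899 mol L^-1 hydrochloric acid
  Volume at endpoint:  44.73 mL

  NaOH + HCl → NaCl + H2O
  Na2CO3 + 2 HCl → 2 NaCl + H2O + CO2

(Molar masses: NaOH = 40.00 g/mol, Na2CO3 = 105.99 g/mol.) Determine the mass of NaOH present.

0.3210 g

n(HCl) = 0.04473 × 0.4899 = 0.02191 mol
Let x = n(NaOH), y = n(Na2CO3).
Titrant: 1x + 2y = 0.02191;  mass: 40.00x + 105.99y = 1.057
Solving, x = 8.026 × 10^-3 mol, y = 6.944 × 10^-3 mol
mass of NaOH = 8.026 × 10^-3 × 40.00 = 0.3210 g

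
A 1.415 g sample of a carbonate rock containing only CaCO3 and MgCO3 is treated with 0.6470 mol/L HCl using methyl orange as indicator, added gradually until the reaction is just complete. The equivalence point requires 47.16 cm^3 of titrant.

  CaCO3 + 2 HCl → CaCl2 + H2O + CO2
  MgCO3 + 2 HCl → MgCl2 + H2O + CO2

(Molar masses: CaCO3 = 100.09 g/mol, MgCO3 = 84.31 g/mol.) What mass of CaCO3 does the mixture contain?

0.8166 g

n(HCl) = 0.04716 × 0.6470 = 0.03051 mol
Let x = n(CaCO3), y = n(MgCO3).
Titrant: 2x + 2y = 0.03051;  mass: 100.09x + 84.31y = 1.415
Solving, x = 8.159 × 10^-3 mol, y = 7.098 × 10^-3 mol
mass of CaCO3 = 8.159 × 10^-3 × 100.09 = 0.8166 g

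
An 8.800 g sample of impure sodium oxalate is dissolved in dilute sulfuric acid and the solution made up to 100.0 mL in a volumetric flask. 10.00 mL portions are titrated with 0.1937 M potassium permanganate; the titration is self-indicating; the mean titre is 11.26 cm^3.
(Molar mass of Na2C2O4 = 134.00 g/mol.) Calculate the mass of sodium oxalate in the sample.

7.307 g

2 MnO4^- + 5 C2O4^2- + 16 H^+ → 2 Mn^2+ + 10 CO2 + 8 H2O
n(KMnO4) per titration = 0.01126 × 0.1937 = 2.181 × 10^-3 mol
From the 5:2 ratio, n(Na2C2O4) in each aliquot = 5/2 × 2.181 × 10^-3 = 5.453 × 10^-3 mol
n(Na2C2O4) in the whole flask = 5.453 × 10^-3 × 100.0/10.00 = 0.05453 mol
mass of Na2C2O4 = 0.05453 × 134.00 = 7.307 g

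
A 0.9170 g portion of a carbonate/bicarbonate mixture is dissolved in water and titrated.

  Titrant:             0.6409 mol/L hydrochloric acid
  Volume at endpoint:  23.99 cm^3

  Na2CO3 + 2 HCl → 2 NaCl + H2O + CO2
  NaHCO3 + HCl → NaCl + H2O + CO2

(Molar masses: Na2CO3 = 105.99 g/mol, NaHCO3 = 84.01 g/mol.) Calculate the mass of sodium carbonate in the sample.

n(HCl) = 0.02399 × 0.6409 = 0.01538 mol
Let x = n(Na2CO3), y = n(NaHCO3).
Titrant: 2x + 1y = 0.01538;  mass: 105.99x + 84.01y = 0.9170
Solving, x = 6.040 × 10^-3 mol, y = 3.295 × 10^-3 mol
mass of Na2CO3 = 6.040 × 10^-3 × 105.99 = 0.6402 g

0.6402 g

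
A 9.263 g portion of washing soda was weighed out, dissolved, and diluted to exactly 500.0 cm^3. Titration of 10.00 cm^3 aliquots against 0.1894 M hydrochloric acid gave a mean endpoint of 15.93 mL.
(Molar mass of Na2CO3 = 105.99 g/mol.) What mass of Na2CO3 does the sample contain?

7.995 g

Na2CO3 + 2 HCl → 2 NaCl + H2O + CO2
n(HCl) per titration = 0.01593 × 0.1894 = 3.017 × 10^-3 mol
From the 1:2 ratio, n(Na2CO3) in each aliquot = 1/2 × 3.017 × 10^-3 = 1.509 × 10^-3 mol
n(Na2CO3) in the whole flask = 1.509 × 10^-3 × 500.0/10.00 = 0.07543 mol
mass of Na2CO3 = 0.07543 × 105.99 = 7.995 g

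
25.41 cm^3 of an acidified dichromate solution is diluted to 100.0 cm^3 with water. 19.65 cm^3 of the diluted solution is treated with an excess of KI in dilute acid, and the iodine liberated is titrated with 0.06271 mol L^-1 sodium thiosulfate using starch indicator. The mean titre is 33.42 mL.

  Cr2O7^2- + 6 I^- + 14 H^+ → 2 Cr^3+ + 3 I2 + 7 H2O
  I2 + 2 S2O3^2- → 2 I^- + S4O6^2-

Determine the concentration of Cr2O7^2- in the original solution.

0.06996 mol/L

n(S2O3^2-) = 0.03342 × 0.06271 = 2.096 × 10^-3 mol
n(I2) = n(S2O3^2-)/2 = 1.048 × 10^-3 mol
From the 1:3 ratio, n(Cr2O7^2-) in the aliquot = 1/3 × 1.048 × 10^-3 = 3.493 × 10^-4 mol
[Cr2O7^2-]_dilute = 3.493 × 10^-4 / 0.01965 = 0.01778 mol/L
[Cr2O7^2-]_original = 0.01778 × 100.0/25.41 = 0.06996 mol/L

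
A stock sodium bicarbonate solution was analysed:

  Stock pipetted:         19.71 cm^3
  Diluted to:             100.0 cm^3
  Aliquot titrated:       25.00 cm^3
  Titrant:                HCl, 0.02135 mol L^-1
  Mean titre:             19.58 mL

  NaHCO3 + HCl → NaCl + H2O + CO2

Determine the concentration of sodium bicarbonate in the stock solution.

n(HCl) = 0.01958 × 0.02135 = 4.180 × 10^-4 mol
n(NaHCO3) in the aliquot = 4.180 × 10^-4 mol (1:1 ratio)
[NaHCO3]_dilute = 4.180 × 10^-4 / 0.02500 = 0.01672 mol/L
Dilution factor = 100.0 / 19.71 = 5.074
[NaHCO3]_stock = 0.01672 × 5.074 = 0.08484 mol/L

0.08484 mol/L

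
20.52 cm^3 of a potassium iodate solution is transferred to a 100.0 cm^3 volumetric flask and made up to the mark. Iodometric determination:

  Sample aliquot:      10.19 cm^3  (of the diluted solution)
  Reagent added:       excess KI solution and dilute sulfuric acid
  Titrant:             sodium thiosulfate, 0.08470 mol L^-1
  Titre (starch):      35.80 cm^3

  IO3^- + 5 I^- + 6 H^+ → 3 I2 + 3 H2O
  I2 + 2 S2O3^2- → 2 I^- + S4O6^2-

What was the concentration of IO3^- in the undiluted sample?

0.2417 mol/L

n(S2O3^2-) = 0.03580 × 0.08470 = 3.032 × 10^-3 mol
n(I2) = n(S2O3^2-)/2 = 1.516 × 10^-3 mol
From the 1:3 ratio, n(IO3^-) in the aliquot = 1/3 × 1.516 × 10^-3 = 5.054 × 10^-4 mol
[IO3^-]_dilute = 5.054 × 10^-4 / 0.01019 = 0.04960 mol/L
[IO3^-]_original = 0.04960 × 100.0/20.52 = 0.2417 mol/L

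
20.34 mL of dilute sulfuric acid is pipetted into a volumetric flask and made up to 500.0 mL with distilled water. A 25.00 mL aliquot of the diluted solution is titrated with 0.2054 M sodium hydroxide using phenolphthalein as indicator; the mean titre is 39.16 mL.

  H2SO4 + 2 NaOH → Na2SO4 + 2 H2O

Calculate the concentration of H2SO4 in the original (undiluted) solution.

3.955 M

n(NaOH) = 0.03916 × 0.2054 = 8.043 × 10^-3 mol
From the 1:2 ratio, n(H2SO4) in the aliquot = 1/2 × 8.043 × 10^-3 = 4.022 × 10^-3 mol
[H2SO4]_dilute = 4.022 × 10^-3 / 0.02500 = 0.1609 mol/L
Dilution factor = 500.0 / 20.34 = 24.58
[H2SO4]_stock = 0.1609 × 24.58 = 3.955 mol/L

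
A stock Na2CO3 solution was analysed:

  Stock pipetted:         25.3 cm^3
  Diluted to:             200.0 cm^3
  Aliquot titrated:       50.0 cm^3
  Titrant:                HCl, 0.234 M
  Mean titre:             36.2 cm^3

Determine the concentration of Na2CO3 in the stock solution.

0.670 M

Na2CO3 + 2 HCl → 2 NaCl + H2O + CO2
n(HCl) = 0.0362 × 0.234 = 8.47 × 10^-3 mol
From the 1:2 ratio, n(Na2CO3) in the aliquot = 1/2 × 8.47 × 10^-3 = 4.24 × 10^-3 mol
[Na2CO3]_dilute = 4.24 × 10^-3 / 0.0500 = 0.0847 mol/L
Dilution factor = 200.0 / 25.3 = 7.905
[Na2CO3]_stock = 0.0847 × 7.905 = 0.670 mol/L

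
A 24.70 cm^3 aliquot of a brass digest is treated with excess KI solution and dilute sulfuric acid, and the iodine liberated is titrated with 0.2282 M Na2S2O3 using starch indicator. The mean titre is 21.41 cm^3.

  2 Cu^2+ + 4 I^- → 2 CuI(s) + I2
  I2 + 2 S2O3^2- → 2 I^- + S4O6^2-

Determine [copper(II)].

0.1978 M

n(S2O3^2-) = 0.02141 × 0.2282 = 4.886 × 10^-3 mol
n(I2) = n(S2O3^2-)/2 = 2.443 × 10^-3 mol
From the 2:1 ratio, n(Cu2+) in the aliquot = 2/1 × 2.443 × 10^-3 = 4.886 × 10^-3 mol
[Cu2+] = 4.886 × 10^-3 / 0.02470 = 0.1978 mol/L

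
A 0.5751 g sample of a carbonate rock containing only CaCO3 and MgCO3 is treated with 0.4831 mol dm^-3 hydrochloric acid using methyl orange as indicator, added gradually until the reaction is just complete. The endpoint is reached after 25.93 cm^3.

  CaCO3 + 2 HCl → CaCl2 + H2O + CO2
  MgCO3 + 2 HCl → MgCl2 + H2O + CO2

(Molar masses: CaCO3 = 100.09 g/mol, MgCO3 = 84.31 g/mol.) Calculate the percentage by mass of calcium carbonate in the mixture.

51.87 %

n(HCl) = 0.02593 × 0.4831 = 0.01253 mol
Let x = n(CaCO3), y = n(MgCO3).
Titrant: 2x + 2y = 0.01253;  mass: 100.09x + 84.31y = 0.5751
Solving, x = 2.981 × 10^-3 mol, y = 3.283 × 10^-3 mol
mass of CaCO3 = 2.981 × 10^-3 × 100.09 = 0.2983 g
% CaCO3 = 0.2983 / 0.5751 × 100 = 51.87 %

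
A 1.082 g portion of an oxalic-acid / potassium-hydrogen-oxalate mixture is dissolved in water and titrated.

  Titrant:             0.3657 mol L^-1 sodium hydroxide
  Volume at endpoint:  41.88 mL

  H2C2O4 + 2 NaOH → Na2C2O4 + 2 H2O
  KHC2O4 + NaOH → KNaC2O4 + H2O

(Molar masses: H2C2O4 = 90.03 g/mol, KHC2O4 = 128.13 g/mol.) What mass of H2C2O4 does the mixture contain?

0.4768 g

n(NaOH) = 0.04188 × 0.3657 = 0.01532 mol
Let x = n(H2C2O4), y = n(KHC2O4).
Titrant: 2x + 1y = 0.01532;  mass: 90.03x + 128.13y = 1.082
Solving, x = 5.296 × 10^-3 mol, y = 4.723 × 10^-3 mol
mass of H2C2O4 = 5.296 × 10^-3 × 90.03 = 0.4768 g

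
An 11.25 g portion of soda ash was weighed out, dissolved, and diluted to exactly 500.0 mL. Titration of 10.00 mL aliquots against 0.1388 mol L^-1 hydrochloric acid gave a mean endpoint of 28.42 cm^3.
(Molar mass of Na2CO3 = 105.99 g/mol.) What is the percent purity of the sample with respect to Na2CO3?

Na2CO3 + 2 HCl → 2 NaCl + H2O + CO2
n(HCl) per titration = 0.02842 × 0.1388 = 3.945 × 10^-3 mol
From the 1:2 ratio, n(Na2CO3) in each aliquot = 1/2 × 3.945 × 10^-3 = 1.972 × 10^-3 mol
n(Na2CO3) in the whole flask = 1.972 × 10^-3 × 500.0/10.00 = 0.09862 mol
mass of Na2CO3 = 0.09862 × 105.99 = 10.45 g
% Na2CO3 = 10.45 / 11.25 × 100 = 92.91 %

92.91 %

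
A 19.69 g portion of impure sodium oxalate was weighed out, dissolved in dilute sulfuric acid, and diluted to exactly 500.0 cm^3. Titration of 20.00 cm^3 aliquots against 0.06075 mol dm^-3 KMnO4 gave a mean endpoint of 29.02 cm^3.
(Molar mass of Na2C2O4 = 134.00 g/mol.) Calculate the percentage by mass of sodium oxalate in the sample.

2 MnO4^- + 5 C2O4^2- + 16 H^+ → 2 Mn^2+ + 10 CO2 + 8 H2O
n(KMnO4) per titration = 0.02902 × 0.06075 = 1.763 × 10^-3 mol
From the 5:2 ratio, n(Na2C2O4) in each aliquot = 5/2 × 1.763 × 10^-3 = 4.407 × 10^-3 mol
n(Na2C2O4) in the whole flask = 4.407 × 10^-3 × 500.0/20.00 = 0.1102 mol
mass of Na2C2O4 = 0.1102 × 134.00 = 14.76 g
% Na2C2O4 = 14.76 / 19.69 × 100 = 74.99 %

74.99 %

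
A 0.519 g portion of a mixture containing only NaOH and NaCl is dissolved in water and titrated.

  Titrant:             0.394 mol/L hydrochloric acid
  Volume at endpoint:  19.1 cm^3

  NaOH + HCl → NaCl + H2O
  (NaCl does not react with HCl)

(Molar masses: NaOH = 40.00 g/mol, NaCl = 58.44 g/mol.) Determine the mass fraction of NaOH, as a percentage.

58.0 %

n(HCl) = 0.0191 × 0.394 = 7.53 × 10^-3 mol
Let x = n(NaOH), y = n(NaCl).
Titrant: 1x = 7.53 × 10^-3;  mass: 40.00x + 58.44y = 0.519
Solving, x = 7.53 × 10^-3 mol, y = 3.73 × 10^-3 mol
mass of NaOH = 7.53 × 10^-3 × 40.00 = 0.301 g
% NaOH = 0.301 / 0.519 × 100 = 58.0 %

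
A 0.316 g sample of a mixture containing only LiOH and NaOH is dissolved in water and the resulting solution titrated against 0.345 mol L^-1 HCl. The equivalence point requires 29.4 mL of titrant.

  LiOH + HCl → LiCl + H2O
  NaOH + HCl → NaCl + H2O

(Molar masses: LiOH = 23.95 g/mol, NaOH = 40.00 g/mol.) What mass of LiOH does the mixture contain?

n(HCl) = 0.0294 × 0.345 = 0.0101 mol
Let x = n(LiOH), y = n(NaOH).
Titrant: 1x + 1y = 0.0101;  mass: 23.95x + 40.00y = 0.316
Solving, x = 5.59 × 10^-3 mol, y = 4.55 × 10^-3 mol
mass of LiOH = 5.59 × 10^-3 × 23.95 = 0.134 g

0.134 g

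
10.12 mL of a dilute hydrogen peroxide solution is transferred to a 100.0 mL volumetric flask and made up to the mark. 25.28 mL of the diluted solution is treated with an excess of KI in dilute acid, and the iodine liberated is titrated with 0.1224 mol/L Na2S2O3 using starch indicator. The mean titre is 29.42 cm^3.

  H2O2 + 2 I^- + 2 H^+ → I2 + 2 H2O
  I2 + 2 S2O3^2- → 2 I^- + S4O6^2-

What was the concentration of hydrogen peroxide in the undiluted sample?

0.7038 mol/L

n(S2O3^2-) = 0.02942 × 0.1224 = 3.601 × 10^-3 mol
n(I2) = n(S2O3^2-)/2 = 1.801 × 10^-3 mol
n(H2O2) in the aliquot = 1.801 × 10^-3 mol (1:1 ratio)
[H2O2]_dilute = 1.801 × 10^-3 / 0.02528 = 0.07122 mol/L
[H2O2]_original = 0.07122 × 100.0/10.12 = 0.7038 mol/L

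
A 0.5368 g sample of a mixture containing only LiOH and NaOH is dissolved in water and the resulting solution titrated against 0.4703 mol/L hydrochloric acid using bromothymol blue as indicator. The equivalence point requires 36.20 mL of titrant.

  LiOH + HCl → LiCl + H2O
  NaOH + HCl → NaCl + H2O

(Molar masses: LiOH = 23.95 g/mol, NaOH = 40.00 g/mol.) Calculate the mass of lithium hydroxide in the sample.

0.2152 g

n(HCl) = 0.03620 × 0.4703 = 0.01702 mol
Let x = n(LiOH), y = n(NaOH).
Titrant: 1x + 1y = 0.01702;  mass: 23.95x + 40.00y = 0.5368
Solving, x = 8.984 × 10^-3 mol, y = 8.041 × 10^-3 mol
mass of LiOH = 8.984 × 10^-3 × 23.95 = 0.2152 g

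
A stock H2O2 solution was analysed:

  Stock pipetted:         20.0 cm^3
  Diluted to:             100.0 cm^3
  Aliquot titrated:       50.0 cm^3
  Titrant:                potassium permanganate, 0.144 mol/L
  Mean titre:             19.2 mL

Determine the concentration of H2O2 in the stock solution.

0.691 mol/L

2 MnO4^- + 5 H2O2 + 6 H^+ → 2 Mn^2+ + 5 O2 + 8 H2O
n(KMnO4) = 0.0192 × 0.144 = 2.76 × 10^-3 mol
From the 5:2 ratio, n(H2O2) in the aliquot = 5/2 × 2.76 × 10^-3 = 6.91 × 10^-3 mol
[H2O2]_dilute = 6.91 × 10^-3 / 0.0500 = 0.138 mol/L
Dilution factor = 100.0 / 20.0 = 5.000
[H2O2]_stock = 0.138 × 5.000 = 0.691 mol/L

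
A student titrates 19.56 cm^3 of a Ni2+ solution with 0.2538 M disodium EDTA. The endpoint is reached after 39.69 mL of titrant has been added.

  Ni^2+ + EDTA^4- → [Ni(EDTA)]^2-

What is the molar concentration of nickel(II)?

0.5150 M

n(EDTA) = 0.03969 L × 0.2538 mol/L = 0.01007 mol
n(Ni2+) = 0.01007 mol (1:1 mole ratio)
[Ni2+] = 0.01007 mol / 0.01956 L = 0.5150 mol/L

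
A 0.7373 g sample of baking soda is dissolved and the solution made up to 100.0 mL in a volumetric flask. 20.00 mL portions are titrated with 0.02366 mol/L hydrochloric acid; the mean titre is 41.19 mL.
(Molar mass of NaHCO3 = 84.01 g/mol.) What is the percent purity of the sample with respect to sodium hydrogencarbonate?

55.52 %

NaHCO3 + HCl → NaCl + H2O + CO2
n(HCl) per titration = 0.04119 × 0.02366 = 9.746 × 10^-4 mol
n(NaHCO3) in each aliquot = 9.746 × 10^-4 mol (1:1 ratio)
n(NaHCO3) in the whole flask = 9.746 × 10^-4 × 100.0/20.00 = 4.873 × 10^-3 mol
mass of NaHCO3 = 4.873 × 10^-3 × 84.01 = 0.4094 g
% NaHCO3 = 0.4094 / 0.7373 × 100 = 55.52 %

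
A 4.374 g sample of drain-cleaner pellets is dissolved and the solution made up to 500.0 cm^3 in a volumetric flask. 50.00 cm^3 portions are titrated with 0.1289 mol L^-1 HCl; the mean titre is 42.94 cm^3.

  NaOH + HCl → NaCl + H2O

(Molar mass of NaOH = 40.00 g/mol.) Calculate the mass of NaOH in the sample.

2.214 g

n(HCl) per titration = 0.04294 × 0.1289 = 5.535 × 10^-3 mol
n(NaOH) in each aliquot = 5.535 × 10^-3 mol (1:1 ratio)
n(NaOH) in the whole flask = 5.535 × 10^-3 × 500.0/50.00 = 0.05535 mol
mass of NaOH = 0.05535 × 40.00 = 2.214 g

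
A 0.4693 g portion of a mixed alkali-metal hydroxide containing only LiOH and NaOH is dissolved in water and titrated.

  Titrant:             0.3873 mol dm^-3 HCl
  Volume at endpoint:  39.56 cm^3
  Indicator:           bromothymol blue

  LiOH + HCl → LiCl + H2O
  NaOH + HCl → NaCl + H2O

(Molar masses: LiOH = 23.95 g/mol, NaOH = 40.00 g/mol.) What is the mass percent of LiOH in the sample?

45.65 %

n(HCl) = 0.03956 × 0.3873 = 0.01532 mol
Let x = n(LiOH), y = n(NaOH).
Titrant: 1x + 1y = 0.01532;  mass: 23.95x + 40.00y = 0.4693
Solving, x = 8.945 × 10^-3 mol, y = 6.377 × 10^-3 mol
mass of LiOH = 8.945 × 10^-3 × 23.95 = 0.2142 g
% LiOH = 0.2142 / 0.4693 × 100 = 45.65 %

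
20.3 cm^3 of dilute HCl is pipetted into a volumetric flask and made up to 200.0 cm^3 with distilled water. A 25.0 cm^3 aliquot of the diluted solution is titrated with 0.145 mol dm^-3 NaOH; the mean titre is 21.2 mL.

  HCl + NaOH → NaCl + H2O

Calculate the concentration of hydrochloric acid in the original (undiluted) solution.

1.21 mol/L

n(NaOH) = 0.0212 × 0.145 = 3.07 × 10^-3 mol
n(HCl) in the aliquot = 3.07 × 10^-3 mol (1:1 ratio)
[HCl]_dilute = 3.07 × 10^-3 / 0.0250 = 0.123 mol/L
Dilution factor = 200.0 / 20.3 = 9.852
[HCl]_stock = 0.123 × 9.852 = 1.21 mol/L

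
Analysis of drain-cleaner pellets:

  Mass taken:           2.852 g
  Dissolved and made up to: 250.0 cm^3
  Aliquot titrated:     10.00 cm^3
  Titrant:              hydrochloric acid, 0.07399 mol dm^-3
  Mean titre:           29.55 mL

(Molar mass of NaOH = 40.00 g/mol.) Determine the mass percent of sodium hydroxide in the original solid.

NaOH + HCl → NaCl + H2O
n(HCl) per titration = 0.02955 × 0.07399 = 2.186 × 10^-3 mol
n(NaOH) in each aliquot = 2.186 × 10^-3 mol (1:1 ratio)
n(NaOH) in the whole flask = 2.186 × 10^-3 × 250.0/10.00 = 0.05466 mol
mass of NaOH = 0.05466 × 40.00 = 2.186 g
% NaOH = 2.186 / 2.852 × 100 = 76.66 %

76.66 %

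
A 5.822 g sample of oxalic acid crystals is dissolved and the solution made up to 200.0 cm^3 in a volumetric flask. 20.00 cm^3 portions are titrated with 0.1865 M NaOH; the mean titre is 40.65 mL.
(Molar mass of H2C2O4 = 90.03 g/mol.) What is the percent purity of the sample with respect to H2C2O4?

H2C2O4 + 2 NaOH → Na2C2O4 + 2 H2O
n(NaOH) per titration = 0.04065 × 0.1865 = 7.581 × 10^-3 mol
From the 1:2 ratio, n(H2C2O4) in each aliquot = 1/2 × 7.581 × 10^-3 = 3.791 × 10^-3 mol
n(H2C2O4) in the whole flask = 3.791 × 10^-3 × 200.0/20.00 = 0.03791 mol
mass of H2C2O4 = 0.03791 × 90.03 = 3.413 g
% H2C2O4 = 3.413 / 5.822 × 100 = 58.62 %

58.62 %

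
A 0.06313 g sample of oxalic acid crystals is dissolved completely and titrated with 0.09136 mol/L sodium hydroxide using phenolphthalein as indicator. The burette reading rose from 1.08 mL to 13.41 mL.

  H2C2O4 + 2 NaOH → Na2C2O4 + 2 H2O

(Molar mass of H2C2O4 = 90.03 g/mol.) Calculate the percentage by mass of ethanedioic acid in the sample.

n(NaOH) = 0.01233 L × 0.09136 mol/L = 1.126 × 10^-3 mol
From the 1:2 ratio, n(H2C2O4) = 1/2 × 1.126 × 10^-3 = 5.632 × 10^-4 mol
mass of H2C2O4 = 5.632 × 10^-4 × 90.03 g/mol = 0.05071 g
% H2C2O4 = 0.05071 / 0.06313 × 100 = 80.32 %

80.32 %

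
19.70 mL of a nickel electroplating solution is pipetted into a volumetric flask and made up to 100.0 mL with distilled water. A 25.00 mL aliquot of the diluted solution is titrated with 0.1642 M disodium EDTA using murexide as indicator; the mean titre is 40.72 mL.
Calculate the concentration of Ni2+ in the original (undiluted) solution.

1.358 M

Ni^2+ + EDTA^4- → [Ni(EDTA)]^2-
n(EDTA) = 0.04072 × 0.1642 = 6.686 × 10^-3 mol
n(Ni2+) in the aliquot = 6.686 × 10^-3 mol (1:1 ratio)
[Ni2+]_dilute = 6.686 × 10^-3 / 0.02500 = 0.2674 mol/L
Dilution factor = 100.0 / 19.70 = 5.076
[Ni2+]_stock = 0.2674 × 5.076 = 1.358 mol/L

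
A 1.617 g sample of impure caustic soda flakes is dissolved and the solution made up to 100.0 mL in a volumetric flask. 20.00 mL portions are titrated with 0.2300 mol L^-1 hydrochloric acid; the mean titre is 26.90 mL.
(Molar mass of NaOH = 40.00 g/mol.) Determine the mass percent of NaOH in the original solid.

76.52 %

NaOH + HCl → NaCl + H2O
n(HCl) per titration = 0.02690 × 0.2300 = 6.187 × 10^-3 mol
n(NaOH) in each aliquot = 6.187 × 10^-3 mol (1:1 ratio)
n(NaOH) in the whole flask = 6.187 × 10^-3 × 100.0/20.00 = 0.03094 mol
mass of NaOH = 0.03094 × 40.00 = 1.237 g
% NaOH = 1.237 / 1.617 × 100 = 76.52 %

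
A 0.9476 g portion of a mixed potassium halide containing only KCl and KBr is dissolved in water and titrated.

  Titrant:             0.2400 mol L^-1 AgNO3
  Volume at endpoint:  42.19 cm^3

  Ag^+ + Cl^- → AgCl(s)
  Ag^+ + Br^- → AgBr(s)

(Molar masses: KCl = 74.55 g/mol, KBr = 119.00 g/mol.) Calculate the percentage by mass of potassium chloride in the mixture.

n(AgNO3) = 0.04219 × 0.2400 = 0.01013 mol
Let x = n(KCl), y = n(KBr).
Titrant: 1x + 1y = 0.01013;  mass: 74.55x + 119.00y = 0.9476
Solving, x = 5.790 × 10^-3 mol, y = 4.336 × 10^-3 mol
mass of KCl = 5.790 × 10^-3 × 74.55 = 0.4316 g
% KCl = 0.4316 / 0.9476 × 100 = 45.55 %

45.55 %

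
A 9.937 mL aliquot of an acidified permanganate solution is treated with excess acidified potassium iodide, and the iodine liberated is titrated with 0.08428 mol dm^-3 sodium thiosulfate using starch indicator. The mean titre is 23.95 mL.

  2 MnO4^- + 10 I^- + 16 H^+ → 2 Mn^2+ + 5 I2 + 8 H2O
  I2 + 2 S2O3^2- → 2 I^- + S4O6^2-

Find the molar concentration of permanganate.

0.04063 mol/L

n(S2O3^2-) = 0.02395 × 0.08428 = 2.019 × 10^-3 mol
n(I2) = n(S2O3^2-)/2 = 1.009 × 10^-3 mol
From the 2:5 ratio, n(MnO4^-) in the aliquot = 2/5 × 1.009 × 10^-3 = 4.037 × 10^-4 mol
[MnO4^-] = 4.037 × 10^-4 / 0.009937 = 0.04063 mol/L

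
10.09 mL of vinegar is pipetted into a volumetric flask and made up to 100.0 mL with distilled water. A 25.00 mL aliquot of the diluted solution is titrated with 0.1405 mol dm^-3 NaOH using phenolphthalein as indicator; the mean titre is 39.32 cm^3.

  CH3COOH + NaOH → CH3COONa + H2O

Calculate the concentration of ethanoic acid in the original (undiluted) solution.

n(NaOH) = 0.03932 × 0.1405 = 5.524 × 10^-3 mol
n(CH3COOH) in the aliquot = 5.524 × 10^-3 mol (1:1 ratio)
[CH3COOH]_dilute = 5.524 × 10^-3 / 0.02500 = 0.2210 mol/L
Dilution factor = 100.0 / 10.09 = 9.911
[CH3COOH]_stock = 0.2210 × 9.911 = 2.190 mol/L

2.190 mol/L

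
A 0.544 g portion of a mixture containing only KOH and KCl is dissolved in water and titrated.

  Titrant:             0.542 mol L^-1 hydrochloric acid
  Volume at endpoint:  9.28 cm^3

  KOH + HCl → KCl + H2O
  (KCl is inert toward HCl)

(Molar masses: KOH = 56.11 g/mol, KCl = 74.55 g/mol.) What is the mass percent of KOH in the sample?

n(HCl) = 0.00928 × 0.542 = 5.03 × 10^-3 mol
Let x = n(KOH), y = n(KCl).
Titrant: 1x = 5.03 × 10^-3;  mass: 56.11x + 74.55y = 0.544
Solving, x = 5.03 × 10^-3 mol, y = 3.51 × 10^-3 mol
mass of KOH = 5.03 × 10^-3 × 56.11 = 0.282 g
% KOH = 0.282 / 0.544 × 100 = 51.9 %

51.9 %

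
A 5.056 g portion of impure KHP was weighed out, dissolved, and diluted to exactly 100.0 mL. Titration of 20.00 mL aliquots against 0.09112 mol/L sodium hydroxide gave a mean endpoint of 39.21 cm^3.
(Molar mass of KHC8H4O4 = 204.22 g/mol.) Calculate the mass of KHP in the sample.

3.648 g

KHC8H4O4 + NaOH → KNaC8H4O4 + H2O
n(NaOH) per titration = 0.03921 × 0.09112 = 3.573 × 10^-3 mol
n(KHC8H4O4) in each aliquot = 3.573 × 10^-3 mol (1:1 ratio)
n(KHC8H4O4) in the whole flask = 3.573 × 10^-3 × 100.0/20.00 = 0.01786 mol
mass of KHC8H4O4 = 0.01786 × 204.22 = 3.648 g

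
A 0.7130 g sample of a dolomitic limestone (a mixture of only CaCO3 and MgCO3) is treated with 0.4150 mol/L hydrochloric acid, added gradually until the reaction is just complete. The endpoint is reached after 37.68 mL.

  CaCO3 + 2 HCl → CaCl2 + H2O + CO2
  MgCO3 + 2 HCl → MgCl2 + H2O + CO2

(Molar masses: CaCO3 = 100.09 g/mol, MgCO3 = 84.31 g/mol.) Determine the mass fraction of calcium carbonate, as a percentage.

n(HCl) = 0.03768 × 0.4150 = 0.01564 mol
Let x = n(CaCO3), y = n(MgCO3).
Titrant: 2x + 2y = 0.01564;  mass: 100.09x + 84.31y = 0.7130
Solving, x = 3.410 × 10^-3 mol, y = 4.408 × 10^-3 mol
mass of CaCO3 = 3.410 × 10^-3 × 100.09 = 0.3413 g
% CaCO3 = 0.3413 / 0.7130 × 100 = 47.87 %

47.87 %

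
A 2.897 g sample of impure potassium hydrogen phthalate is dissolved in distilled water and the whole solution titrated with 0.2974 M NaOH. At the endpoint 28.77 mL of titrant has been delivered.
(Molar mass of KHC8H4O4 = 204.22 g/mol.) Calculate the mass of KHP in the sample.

1.747 g

KHC8H4O4 + NaOH → KNaC8H4O4 + H2O
n(NaOH) = 0.02877 L × 0.2974 mol/L = 8.556 × 10^-3 mol
n(KHC8H4O4) = 8.556 × 10^-3 mol (1:1 ratio)
mass of KHC8H4O4 = 8.556 × 10^-3 × 204.22 g/mol = 1.747 g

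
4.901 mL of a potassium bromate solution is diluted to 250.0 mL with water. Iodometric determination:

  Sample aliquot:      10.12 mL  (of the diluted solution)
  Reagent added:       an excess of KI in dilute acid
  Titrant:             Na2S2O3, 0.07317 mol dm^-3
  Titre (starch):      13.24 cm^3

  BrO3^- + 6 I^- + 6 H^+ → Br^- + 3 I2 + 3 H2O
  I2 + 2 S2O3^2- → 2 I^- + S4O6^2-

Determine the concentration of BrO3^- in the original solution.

0.8139 mol/L

n(S2O3^2-) = 0.01324 × 0.07317 = 9.688 × 10^-4 mol
n(I2) = n(S2O3^2-)/2 = 4.844 × 10^-4 mol
From the 1:3 ratio, n(BrO3^-) in the aliquot = 1/3 × 4.844 × 10^-4 = 1.615 × 10^-4 mol
[BrO3^-]_dilute = 1.615 × 10^-4 / 0.01012 = 0.01595 mol/L
[BrO3^-]_original = 0.01595 × 250.0/4.901 = 0.8139 mol/L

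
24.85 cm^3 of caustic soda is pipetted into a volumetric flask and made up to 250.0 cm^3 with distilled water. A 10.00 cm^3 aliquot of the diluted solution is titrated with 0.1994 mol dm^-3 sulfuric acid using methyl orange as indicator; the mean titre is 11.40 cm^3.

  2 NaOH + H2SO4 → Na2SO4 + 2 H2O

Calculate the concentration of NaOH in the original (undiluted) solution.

n(H2SO4) = 0.01140 × 0.1994 = 2.273 × 10^-3 mol
From the 2:1 ratio, n(NaOH) in the aliquot = 2/1 × 2.273 × 10^-3 = 4.546 × 10^-3 mol
[NaOH]_dilute = 4.546 × 10^-3 / 0.01000 = 0.4546 mol/L
Dilution factor = 250.0 / 24.85 = 10.06
[NaOH]_stock = 0.4546 × 10.06 = 4.574 mol/L

4.574 mol/L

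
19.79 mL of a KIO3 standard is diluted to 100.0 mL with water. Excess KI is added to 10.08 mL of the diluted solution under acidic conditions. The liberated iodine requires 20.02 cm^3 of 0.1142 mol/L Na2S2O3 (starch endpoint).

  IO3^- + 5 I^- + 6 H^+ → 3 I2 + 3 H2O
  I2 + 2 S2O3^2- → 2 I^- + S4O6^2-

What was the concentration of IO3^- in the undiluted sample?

0.1910 mol/L

n(S2O3^2-) = 0.02002 × 0.1142 = 2.286 × 10^-3 mol
n(I2) = n(S2O3^2-)/2 = 1.143 × 10^-3 mol
From the 1:3 ratio, n(IO3^-) in the aliquot = 1/3 × 1.143 × 10^-3 = 3.810 × 10^-4 mol
[IO3^-]_dilute = 3.810 × 10^-4 / 0.01008 = 0.03780 mol/L
[IO3^-]_original = 0.03780 × 100.0/19.79 = 0.1910 mol/L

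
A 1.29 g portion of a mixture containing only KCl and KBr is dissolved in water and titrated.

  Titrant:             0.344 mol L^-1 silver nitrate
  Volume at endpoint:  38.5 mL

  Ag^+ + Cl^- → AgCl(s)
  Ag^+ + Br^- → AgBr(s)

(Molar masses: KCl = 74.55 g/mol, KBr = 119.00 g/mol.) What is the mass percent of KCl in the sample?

37.2 %

n(AgNO3) = 0.0385 × 0.344 = 0.0132 mol
Let x = n(KCl), y = n(KBr).
Titrant: 1x + 1y = 0.0132;  mass: 74.55x + 119.00y = 1.29
Solving, x = 6.44 × 10^-3 mol, y = 6.81 × 10^-3 mol
mass of KCl = 6.44 × 10^-3 × 74.55 = 0.480 g
% KCl = 0.480 / 1.29 × 100 = 37.2 %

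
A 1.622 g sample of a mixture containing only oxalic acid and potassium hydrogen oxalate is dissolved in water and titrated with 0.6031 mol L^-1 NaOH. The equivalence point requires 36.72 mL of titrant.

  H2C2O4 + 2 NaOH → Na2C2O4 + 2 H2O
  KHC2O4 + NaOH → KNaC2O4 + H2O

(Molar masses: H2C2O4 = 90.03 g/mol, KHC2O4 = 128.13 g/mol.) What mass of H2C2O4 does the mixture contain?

0.6583 g

n(NaOH) = 0.03672 × 0.6031 = 0.02215 mol
Let x = n(H2C2O4), y = n(KHC2O4).
Titrant: 2x + 1y = 0.02215;  mass: 90.03x + 128.13y = 1.622
Solving, x = 7.312 × 10^-3 mol, y = 7.521 × 10^-3 mol
mass of H2C2O4 = 7.312 × 10^-3 × 90.03 = 0.6583 g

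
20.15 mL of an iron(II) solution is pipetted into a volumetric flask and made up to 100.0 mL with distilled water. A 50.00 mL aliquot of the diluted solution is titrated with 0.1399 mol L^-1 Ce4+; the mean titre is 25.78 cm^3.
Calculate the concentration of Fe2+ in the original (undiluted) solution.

Ce^4+ + Fe^2+ → Ce^3+ + Fe^3+
n(Ce4+) = 0.02578 × 0.1399 = 3.607 × 10^-3 mol
n(Fe2+) in the aliquot = 3.607 × 10^-3 mol (1:1 ratio)
[Fe2+]_dilute = 3.607 × 10^-3 / 0.05000 = 0.07213 mol/L
Dilution factor = 100.0 / 20.15 = 4.963
[Fe2+]_stock = 0.07213 × 4.963 = 0.3580 mol/L

0.3580 mol/L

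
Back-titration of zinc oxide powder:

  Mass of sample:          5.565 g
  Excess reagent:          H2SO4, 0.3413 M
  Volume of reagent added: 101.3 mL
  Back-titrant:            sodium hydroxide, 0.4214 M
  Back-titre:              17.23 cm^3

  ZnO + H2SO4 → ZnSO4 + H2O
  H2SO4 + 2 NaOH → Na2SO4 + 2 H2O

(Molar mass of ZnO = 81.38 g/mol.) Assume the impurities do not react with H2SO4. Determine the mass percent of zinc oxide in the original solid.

n(H2SO4) added = 0.1013 × 0.3413 = 0.03457 mol
n(NaOH) used in back-titration = 0.01723 × 0.4214 = 7.261 × 10^-3 mol
From the 1:2 ratio, n(H2SO4) left over = 1/2 × 7.261 × 10^-3 = 3.630 × 10^-3 mol
n(H2SO4) consumed by analyte = 0.03457 − 3.630 × 10^-3 = 0.03094 mol
n(ZnO) = 0.03094 mol (1:1 ratio)
mass of ZnO = 0.03094 × 81.38 = 2.518 g
% ZnO = 2.518 / 5.565 × 100 = 45.25 %

45.25 %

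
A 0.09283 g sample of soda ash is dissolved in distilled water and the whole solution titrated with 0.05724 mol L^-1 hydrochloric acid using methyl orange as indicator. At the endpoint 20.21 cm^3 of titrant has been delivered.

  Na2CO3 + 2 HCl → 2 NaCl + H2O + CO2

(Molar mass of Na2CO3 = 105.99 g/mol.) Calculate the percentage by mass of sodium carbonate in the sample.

66.04 %

n(HCl) = 0.02021 L × 0.05724 mol/L = 1.157 × 10^-3 mol
From the 1:2 ratio, n(Na2CO3) = 1/2 × 1.157 × 10^-3 = 5.784 × 10^-4 mol
mass of Na2CO3 = 5.784 × 10^-4 × 105.99 g/mol = 0.06131 g
% Na2CO3 = 0.06131 / 0.09283 × 100 = 66.04 %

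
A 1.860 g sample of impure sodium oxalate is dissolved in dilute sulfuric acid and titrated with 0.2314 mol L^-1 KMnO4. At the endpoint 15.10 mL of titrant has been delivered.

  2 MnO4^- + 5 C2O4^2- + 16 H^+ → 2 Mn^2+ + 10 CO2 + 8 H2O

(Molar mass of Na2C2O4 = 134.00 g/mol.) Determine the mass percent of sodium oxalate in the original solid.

n(KMnO4) = 0.01510 L × 0.2314 mol/L = 3.494 × 10^-3 mol
From the 5:2 ratio, n(Na2C2O4) = 5/2 × 3.494 × 10^-3 = 8.735 × 10^-3 mol
mass of Na2C2O4 = 8.735 × 10^-3 × 134.00 g/mol = 1.171 g
% Na2C2O4 = 1.171 / 1.860 × 100 = 62.93 %

62.93 %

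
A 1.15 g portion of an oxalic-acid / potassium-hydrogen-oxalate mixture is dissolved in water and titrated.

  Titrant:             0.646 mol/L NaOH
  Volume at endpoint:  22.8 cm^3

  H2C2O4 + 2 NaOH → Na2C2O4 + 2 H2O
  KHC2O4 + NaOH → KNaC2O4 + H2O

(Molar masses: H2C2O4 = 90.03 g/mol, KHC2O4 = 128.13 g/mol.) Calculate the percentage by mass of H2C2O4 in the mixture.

n(NaOH) = 0.0228 × 0.646 = 0.0147 mol
Let x = n(H2C2O4), y = n(KHC2O4).
Titrant: 2x + 1y = 0.0147;  mass: 90.03x + 128.13y = 1.15
Solving, x = 4.43 × 10^-3 mol, y = 5.86 × 10^-3 mol
mass of H2C2O4 = 4.43 × 10^-3 × 90.03 = 0.399 g
% H2C2O4 = 0.399 / 1.15 × 100 = 34.7 %

34.7 %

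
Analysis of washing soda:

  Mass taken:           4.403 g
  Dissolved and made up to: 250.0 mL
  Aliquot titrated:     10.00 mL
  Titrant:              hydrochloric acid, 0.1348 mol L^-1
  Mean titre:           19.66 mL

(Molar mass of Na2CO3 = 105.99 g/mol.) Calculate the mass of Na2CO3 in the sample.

Na2CO3 + 2 HCl → 2 NaCl + H2O + CO2
n(HCl) per titration = 0.01966 × 0.1348 = 2.650 × 10^-3 mol
From the 1:2 ratio, n(Na2CO3) in each aliquot = 1/2 × 2.650 × 10^-3 = 1.325 × 10^-3 mol
n(Na2CO3) in the whole flask = 1.325 × 10^-3 × 250.0/10.00 = 0.03313 mol
mass of Na2CO3 = 0.03313 × 105.99 = 3.511 g

3.511 g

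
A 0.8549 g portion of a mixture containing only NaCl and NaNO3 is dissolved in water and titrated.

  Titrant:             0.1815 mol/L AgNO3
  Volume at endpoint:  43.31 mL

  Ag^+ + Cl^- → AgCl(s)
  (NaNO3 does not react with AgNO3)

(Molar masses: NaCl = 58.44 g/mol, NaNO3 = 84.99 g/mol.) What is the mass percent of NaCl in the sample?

n(AgNO3) = 0.04331 × 0.1815 = 7.861 × 10^-3 mol
Let x = n(NaCl), y = n(NaNO3).
Titrant: 1x = 7.861 × 10^-3;  mass: 58.44x + 84.99y = 0.8549
Solving, x = 7.861 × 10^-3 mol, y = 4.654 × 10^-3 mol
mass of NaCl = 7.861 × 10^-3 × 58.44 = 0.4594 g
% NaCl = 0.4594 / 0.8549 × 100 = 53.74 %

53.74 %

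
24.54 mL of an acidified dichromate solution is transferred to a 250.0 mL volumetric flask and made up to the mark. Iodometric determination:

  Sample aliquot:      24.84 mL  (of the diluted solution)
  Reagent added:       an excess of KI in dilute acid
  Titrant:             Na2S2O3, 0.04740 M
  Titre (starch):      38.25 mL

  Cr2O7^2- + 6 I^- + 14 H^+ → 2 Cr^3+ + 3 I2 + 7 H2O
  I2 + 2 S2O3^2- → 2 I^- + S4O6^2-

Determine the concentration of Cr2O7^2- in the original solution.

0.1239 M

n(S2O3^2-) = 0.03825 × 0.04740 = 1.813 × 10^-3 mol
n(I2) = n(S2O3^2-)/2 = 9.065 × 10^-4 mol
From the 1:3 ratio, n(Cr2O7^2-) in the aliquot = 1/3 × 9.065 × 10^-4 = 3.022 × 10^-4 mol
[Cr2O7^2-]_dilute = 3.022 × 10^-4 / 0.02484 = 0.01216 mol/L
[Cr2O7^2-]_original = 0.01216 × 250.0/24.54 = 0.1239 mol/L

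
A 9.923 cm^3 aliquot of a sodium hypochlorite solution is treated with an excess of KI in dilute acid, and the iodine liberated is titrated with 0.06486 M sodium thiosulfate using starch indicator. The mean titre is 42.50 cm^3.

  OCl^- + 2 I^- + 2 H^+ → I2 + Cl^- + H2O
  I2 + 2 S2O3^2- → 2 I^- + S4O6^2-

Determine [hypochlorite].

n(S2O3^2-) = 0.04250 × 0.06486 = 2.757 × 10^-3 mol
n(I2) = n(S2O3^2-)/2 = 1.378 × 10^-3 mol
n(OCl^-) in the aliquot = 1.378 × 10^-3 mol (1:1 ratio)
[OCl^-] = 1.378 × 10^-3 / 0.009923 = 0.1389 mol/L

0.1389 M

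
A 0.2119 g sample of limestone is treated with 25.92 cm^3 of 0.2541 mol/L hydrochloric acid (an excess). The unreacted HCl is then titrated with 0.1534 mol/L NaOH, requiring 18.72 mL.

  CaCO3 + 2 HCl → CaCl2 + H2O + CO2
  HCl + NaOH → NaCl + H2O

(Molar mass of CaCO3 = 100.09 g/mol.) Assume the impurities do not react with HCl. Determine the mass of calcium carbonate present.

n(HCl) added = 0.02592 × 0.2541 = 6.586 × 10^-3 mol
n(NaOH) used in back-titration = 0.01872 × 0.1534 = 2.872 × 10^-3 mol
n(HCl) left over = 2.872 × 10^-3 mol (1:1 ratio)
n(HCl) consumed by analyte = 6.586 × 10^-3 − 2.872 × 10^-3 = 3.715 × 10^-3 mol
From the 1:2 ratio, n(CaCO3) = 1/2 × 3.715 × 10^-3 = 1.857 × 10^-3 mol
mass of CaCO3 = 1.857 × 10^-3 × 100.09 = 0.1859 g

0.1859 g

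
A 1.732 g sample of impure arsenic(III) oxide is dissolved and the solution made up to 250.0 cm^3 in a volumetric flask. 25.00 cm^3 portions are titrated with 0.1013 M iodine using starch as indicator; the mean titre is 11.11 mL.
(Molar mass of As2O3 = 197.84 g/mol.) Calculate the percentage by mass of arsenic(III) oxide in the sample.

As2O3 + 2 I2 + 2 H2O → As2O5 + 4 HI
n(I2) per titration = 0.01111 × 0.1013 = 1.125 × 10^-3 mol
From the 1:2 ratio, n(As2O3) in each aliquot = 1/2 × 1.125 × 10^-3 = 5.627 × 10^-4 mol
n(As2O3) in the whole flask = 5.627 × 10^-4 × 250.0/25.00 = 5.627 × 10^-3 mol
mass of As2O3 = 5.627 × 10^-3 × 197.84 = 1.113 g
% As2O3 = 1.113 / 1.732 × 100 = 64.28 %

64.28 %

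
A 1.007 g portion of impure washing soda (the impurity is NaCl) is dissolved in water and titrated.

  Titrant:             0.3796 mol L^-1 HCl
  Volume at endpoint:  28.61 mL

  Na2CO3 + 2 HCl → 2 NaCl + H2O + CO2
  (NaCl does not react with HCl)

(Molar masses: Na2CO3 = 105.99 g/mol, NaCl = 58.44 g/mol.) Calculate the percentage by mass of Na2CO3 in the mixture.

n(HCl) = 0.02861 × 0.3796 = 0.01086 mol
Let x = n(Na2CO3), y = n(NaCl).
Titrant: 2x = 0.01086;  mass: 105.99x + 58.44y = 1.007
Solving, x = 5.430 × 10^-3 mol, y = 7.383 × 10^-3 mol
mass of Na2CO3 = 5.430 × 10^-3 × 105.99 = 0.5755 g
% Na2CO3 = 0.5755 / 1.007 × 100 = 57.15 %

57.15 %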